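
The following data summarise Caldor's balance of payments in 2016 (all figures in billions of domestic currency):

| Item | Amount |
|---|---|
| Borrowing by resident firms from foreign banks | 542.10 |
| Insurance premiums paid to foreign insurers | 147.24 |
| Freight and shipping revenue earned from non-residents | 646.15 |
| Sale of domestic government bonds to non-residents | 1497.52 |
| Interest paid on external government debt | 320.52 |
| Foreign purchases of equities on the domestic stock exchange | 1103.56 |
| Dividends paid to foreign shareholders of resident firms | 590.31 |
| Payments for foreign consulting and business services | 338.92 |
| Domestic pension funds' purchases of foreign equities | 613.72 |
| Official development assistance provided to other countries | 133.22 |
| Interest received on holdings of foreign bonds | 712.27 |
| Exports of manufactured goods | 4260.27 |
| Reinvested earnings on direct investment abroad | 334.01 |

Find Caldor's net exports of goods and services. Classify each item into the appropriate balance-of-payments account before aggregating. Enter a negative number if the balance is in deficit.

4420.26

Goods: 4260.27
Services: -147.24 - 338.92 + 646.15 = 159.99
Trade balance = 4260.27 + 159.99 = 4420.26
(Excluded from the trade balance — financial account: borrowing by resident firms from foreign banks 542.10, sale of domestic government bonds to non-residents 1497.52, foreign purchases of equities on the domestic stock exchange 1103.56, domestic pension funds' purchases of foreign equities 613.72; primary income: interest paid on external government debt 320.52, dividends paid to foreign shareholders of resident firms 590.31, interest received on holdings of foreign bonds 712.27, reinvested earnings on direct investment abroad 334.01; secondary income: official development assistance provided to other countries 133.22.)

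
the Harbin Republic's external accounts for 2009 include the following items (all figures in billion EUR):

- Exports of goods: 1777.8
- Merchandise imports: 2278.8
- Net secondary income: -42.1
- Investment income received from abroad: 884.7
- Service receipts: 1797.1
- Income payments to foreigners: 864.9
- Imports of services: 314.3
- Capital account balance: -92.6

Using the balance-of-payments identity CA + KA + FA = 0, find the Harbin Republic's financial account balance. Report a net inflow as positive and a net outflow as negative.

-866.9

Goods balance = 1777.8 - 2278.8 = -501.0
Services balance = 1797.1 - 314.3 = 1482.8
Trade balance (goods + services) = -501.0 + 1482.8 = 981.8
Net primary income = 884.7 - 864.9 = 19.8
Net secondary income = -42.1
Current account = 981.8 + 19.8 + (-42.1) = 959.5
Financial account = -(959.5 + (-92.6)) = -866.9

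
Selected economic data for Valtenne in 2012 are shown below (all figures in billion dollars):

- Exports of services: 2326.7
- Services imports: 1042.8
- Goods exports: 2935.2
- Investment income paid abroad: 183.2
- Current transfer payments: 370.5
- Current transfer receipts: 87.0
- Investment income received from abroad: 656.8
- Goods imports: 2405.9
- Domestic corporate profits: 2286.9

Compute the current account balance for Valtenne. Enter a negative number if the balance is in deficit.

Goods balance = 2935.2 - 2405.9 = 529.3
Services balance = 2326.7 - 1042.8 = 1283.9
Trade balance (goods + services) = 529.3 + 1283.9 = 1813.2
Net primary income = 656.8 - 183.2 = 473.6
Net secondary income = 87.0 - 370.5 = -283.5
Current account = 1813.2 + 473.6 + (-283.5) = 2003.3

2003.3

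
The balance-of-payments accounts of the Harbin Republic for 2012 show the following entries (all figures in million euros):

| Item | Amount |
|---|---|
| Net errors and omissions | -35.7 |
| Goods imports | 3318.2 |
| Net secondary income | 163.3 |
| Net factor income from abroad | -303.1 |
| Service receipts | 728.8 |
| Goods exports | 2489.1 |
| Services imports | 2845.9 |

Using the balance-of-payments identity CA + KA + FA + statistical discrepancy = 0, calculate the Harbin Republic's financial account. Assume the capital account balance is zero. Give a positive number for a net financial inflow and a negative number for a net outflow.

3121.7

Goods balance = 2489.1 - 3318.2 = -829.1
Services balance = 728.8 - 2845.9 = -2117.1
Trade balance (goods + services) = -829.1 + (-2117.1) = -2946.2
Net primary income = -303.1
Net secondary income = 163.3
Current account = -2946.2 + (-303.1) + 163.3 = -3086.0
Financial account = -(-3086.0 + (-35.7)) = 3121.7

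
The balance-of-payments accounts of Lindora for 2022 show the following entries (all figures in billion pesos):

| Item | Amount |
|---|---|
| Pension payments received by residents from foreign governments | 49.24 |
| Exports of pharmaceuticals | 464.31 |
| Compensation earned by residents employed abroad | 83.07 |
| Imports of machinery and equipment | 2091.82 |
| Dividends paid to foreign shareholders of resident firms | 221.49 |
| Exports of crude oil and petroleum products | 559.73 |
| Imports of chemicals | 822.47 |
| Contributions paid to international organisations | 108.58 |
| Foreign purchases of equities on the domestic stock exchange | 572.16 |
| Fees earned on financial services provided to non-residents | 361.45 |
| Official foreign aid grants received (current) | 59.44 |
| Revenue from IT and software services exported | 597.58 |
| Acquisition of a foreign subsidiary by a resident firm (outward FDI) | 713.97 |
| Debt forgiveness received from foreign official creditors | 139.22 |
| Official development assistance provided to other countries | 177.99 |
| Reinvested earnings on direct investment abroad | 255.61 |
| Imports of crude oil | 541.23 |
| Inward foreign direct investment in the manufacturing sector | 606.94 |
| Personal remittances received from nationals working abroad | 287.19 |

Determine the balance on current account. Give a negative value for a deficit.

-1245.96

Goods: -541.23 + 559.73 + 464.31 - 822.47 - 2091.82 = -2431.48
Services: 597.58 + 361.45 = 959.03
Primary income: 255.61 - 221.49 + 83.07 = 117.19
Secondary income: 59.44 - 108.58 + 49.24 + 287.19 - 177.99 = 109.30
Current account = (-2431.48) + 959.03 + 117.19 + 109.30 = -1245.96
(Excluded from the current account — financial account: foreign purchases of equities on the domestic stock exchange 572.16, acquisition of a foreign subsidiary by a resident firm (outward FDI) 713.97, inward foreign direct investment in the manufacturing sector 606.94; capital account: debt forgiveness received from foreign official creditors 139.22.)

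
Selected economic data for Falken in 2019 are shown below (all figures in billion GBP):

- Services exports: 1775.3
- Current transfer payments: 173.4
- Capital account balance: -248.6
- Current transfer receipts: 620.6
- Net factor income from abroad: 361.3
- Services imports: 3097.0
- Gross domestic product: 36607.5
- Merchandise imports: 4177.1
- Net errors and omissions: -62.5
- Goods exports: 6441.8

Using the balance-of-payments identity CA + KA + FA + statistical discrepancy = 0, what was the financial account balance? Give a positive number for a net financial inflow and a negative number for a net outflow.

Goods balance = 6441.8 - 4177.1 = 2264.7
Services balance = 1775.3 - 3097.0 = -1321.7
Trade balance (goods + services) = 2264.7 + (-1321.7) = 943.0
Net primary income = 361.3
Net secondary income = 620.6 - 173.4 = 447.2
Current account = 943.0 + 361.3 + 447.2 = 1751.5
Financial account = -(1751.5 + (-248.6) + (-62.5)) = -1440.4

-1440.4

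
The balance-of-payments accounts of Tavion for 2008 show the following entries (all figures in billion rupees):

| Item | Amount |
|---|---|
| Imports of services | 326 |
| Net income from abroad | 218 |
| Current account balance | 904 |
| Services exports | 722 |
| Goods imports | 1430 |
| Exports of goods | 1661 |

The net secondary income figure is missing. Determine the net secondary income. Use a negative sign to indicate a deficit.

Current account = goods balance + services balance + net primary income + net secondary income
Sum of the known components = 845
Net secondary income = CA - (known components) = 904 - 845 = 59

59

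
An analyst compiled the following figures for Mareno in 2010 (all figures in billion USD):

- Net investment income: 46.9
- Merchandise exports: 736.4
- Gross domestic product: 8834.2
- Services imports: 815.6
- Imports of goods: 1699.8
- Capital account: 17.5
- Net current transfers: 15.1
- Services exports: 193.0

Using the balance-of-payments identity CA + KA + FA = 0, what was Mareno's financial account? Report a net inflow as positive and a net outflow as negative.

Goods balance = 736.4 - 1699.8 = -963.4
Services balance = 193.0 - 815.6 = -622.6
Trade balance (goods + services) = -963.4 + (-622.6) = -1586.0
Net primary income = 46.9
Net secondary income = 15.1
Current account = -1586.0 + 46.9 + 15.1 = -1524.0
Financial account = -(-1524.0 + 17.5) = 1506.5

1506.5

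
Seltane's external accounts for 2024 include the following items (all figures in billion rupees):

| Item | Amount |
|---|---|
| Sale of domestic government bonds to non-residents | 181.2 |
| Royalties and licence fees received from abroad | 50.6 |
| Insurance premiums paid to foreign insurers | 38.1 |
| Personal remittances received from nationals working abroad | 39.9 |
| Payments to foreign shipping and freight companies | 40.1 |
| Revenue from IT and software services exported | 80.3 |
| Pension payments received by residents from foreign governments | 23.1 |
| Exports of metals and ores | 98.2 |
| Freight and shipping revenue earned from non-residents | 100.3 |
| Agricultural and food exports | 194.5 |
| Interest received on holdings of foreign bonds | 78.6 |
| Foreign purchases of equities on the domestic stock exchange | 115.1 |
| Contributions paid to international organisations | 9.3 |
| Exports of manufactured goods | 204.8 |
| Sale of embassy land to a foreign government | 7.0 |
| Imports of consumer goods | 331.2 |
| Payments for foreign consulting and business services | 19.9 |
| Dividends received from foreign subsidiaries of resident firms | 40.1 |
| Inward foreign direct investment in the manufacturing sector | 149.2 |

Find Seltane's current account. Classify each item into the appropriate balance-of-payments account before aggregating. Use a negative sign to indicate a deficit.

Goods: 194.5 - 331.2 + 204.8 + 98.2 = 166.3
Services: 80.3 + 50.6 - 40.1 + 100.3 - 19.9 - 38.1 = 133.1
Primary income: 78.6 + 40.1 = 118.7
Secondary income: -9.3 + 39.9 + 23.1 = 53.7
Current account = 166.3 + 133.1 + 118.7 + 53.7 = 471.8
(Excluded from the current account — financial account: sale of domestic government bonds to non-residents 181.2, foreign purchases of equities on the domestic stock exchange 115.1, inward foreign direct investment in the manufacturing sector 149.2; capital account: sale of embassy land to a foreign government 7.0.)

471.8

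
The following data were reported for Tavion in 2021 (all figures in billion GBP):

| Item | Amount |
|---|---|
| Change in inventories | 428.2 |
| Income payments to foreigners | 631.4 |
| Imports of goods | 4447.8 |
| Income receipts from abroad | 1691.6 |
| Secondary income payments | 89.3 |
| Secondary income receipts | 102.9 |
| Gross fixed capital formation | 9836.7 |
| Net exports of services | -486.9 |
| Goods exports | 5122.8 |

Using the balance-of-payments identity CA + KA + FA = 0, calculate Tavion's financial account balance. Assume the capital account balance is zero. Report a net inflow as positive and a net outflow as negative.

Goods balance = 5122.8 - 4447.8 = 675.0
Services balance = -486.9
Trade balance (goods + services) = 675.0 + (-486.9) = 188.1
Net primary income = 1691.6 - 631.4 = 1060.2
Net secondary income = 102.9 - 89.3 = 13.6
Current account = 188.1 + 1060.2 + 13.6 = 1261.9
Financial account = -(1261.9) = -1261.9

-1261.9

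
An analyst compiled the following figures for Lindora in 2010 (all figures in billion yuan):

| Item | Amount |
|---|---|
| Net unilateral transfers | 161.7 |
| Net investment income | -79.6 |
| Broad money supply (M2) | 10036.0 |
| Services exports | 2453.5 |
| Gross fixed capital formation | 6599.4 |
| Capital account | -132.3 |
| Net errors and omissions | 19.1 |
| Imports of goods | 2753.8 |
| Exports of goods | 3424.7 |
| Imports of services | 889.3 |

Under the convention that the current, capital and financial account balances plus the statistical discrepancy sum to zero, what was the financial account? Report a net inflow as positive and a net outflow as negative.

-2204.0

Goods balance = 3424.7 - 2753.8 = 670.9
Services balance = 2453.5 - 889.3 = 1564.2
Trade balance (goods + services) = 670.9 + 1564.2 = 2235.1
Net primary income = -79.6
Net secondary income = 161.7
Current account = 2235.1 + (-79.6) + 161.7 = 2317.2
Financial account = -(2317.2 + (-132.3) + 19.1) = -2204.0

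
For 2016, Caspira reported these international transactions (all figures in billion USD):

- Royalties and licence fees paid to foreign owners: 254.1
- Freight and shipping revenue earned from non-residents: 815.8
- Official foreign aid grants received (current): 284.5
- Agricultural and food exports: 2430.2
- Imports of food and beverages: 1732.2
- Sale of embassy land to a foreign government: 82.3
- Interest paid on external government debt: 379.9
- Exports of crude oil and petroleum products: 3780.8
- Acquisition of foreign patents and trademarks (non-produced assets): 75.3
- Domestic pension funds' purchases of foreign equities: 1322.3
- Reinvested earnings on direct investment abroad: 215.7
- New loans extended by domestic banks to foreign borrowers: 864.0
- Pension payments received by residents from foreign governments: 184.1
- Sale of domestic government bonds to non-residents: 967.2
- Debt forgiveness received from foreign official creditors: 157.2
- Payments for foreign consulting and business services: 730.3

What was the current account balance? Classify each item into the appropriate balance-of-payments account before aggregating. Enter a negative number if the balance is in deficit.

Goods: 2430.2 + 3780.8 - 1732.2 = 4478.8
Services: -254.1 - 730.3 + 815.8 = -168.6
Primary income: 215.7 - 379.9 = -164.2
Secondary income: 284.5 + 184.1 = 468.6
Current account = 4478.8 + (-168.6) + (-164.2) + 468.6 = 4614.6
(Excluded from the current account — capital account: sale of embassy land to a foreign government 82.3, acquisition of foreign patents and trademarks (non-produced assets) 75.3, debt forgiveness received from foreign official creditors 157.2; financial account: domestic pension funds' purchases of foreign equities 1322.3, new loans extended by domestic banks to foreign borrowers 864.0, sale of domestic government bonds to non-residents 967.2.)

4614.6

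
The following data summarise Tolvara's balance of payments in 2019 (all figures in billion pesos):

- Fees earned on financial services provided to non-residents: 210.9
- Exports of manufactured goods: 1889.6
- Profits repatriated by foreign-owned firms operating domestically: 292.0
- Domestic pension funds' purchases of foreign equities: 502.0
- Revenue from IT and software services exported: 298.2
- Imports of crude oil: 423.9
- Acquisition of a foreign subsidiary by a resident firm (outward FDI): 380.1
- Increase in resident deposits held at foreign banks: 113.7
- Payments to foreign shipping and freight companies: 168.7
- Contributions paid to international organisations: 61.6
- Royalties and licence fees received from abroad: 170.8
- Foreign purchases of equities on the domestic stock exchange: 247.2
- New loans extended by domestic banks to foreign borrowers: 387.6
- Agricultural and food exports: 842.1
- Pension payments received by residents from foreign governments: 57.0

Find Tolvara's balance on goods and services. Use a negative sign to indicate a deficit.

Goods: -423.9 + 1889.6 + 842.1 = 2307.8
Services: 210.9 - 168.7 + 170.8 + 298.2 = 511.2
Trade balance = 2307.8 + 511.2 = 2819.0
(Excluded from the trade balance — primary income: profits repatriated by foreign-owned firms operating domestically 292.0; financial account: domestic pension funds' purchases of foreign equities 502.0, acquisition of a foreign subsidiary by a resident firm (outward FDI) 380.1, increase in resident deposits held at foreign banks 113.7, foreign purchases of equities on the domestic stock exchange 247.2, new loans extended by domestic banks to foreign borrowers 387.6; secondary income: contributions paid to international organisations 61.6, pension payments received by residents from foreign governments 57.0.)

2819.0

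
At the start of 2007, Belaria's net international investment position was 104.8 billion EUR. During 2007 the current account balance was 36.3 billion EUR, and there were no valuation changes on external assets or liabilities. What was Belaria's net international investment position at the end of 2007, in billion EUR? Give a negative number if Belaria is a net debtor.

With no valuation effects, change in NIIP = current account = 36.3
End-of-year NIIP = 104.8 + 36.3 = 141.1

141.1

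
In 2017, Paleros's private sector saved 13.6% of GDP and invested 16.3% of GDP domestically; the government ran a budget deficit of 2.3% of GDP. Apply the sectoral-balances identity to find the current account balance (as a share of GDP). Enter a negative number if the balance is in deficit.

By the sectoral-balances identity, CA = (S_private - I) + (T - G).
Private balance = 13.6 - 16.3 = -2.7
Government balance (T - G) = -2.3
CA = -2.7 + (-2.3) = -5.0

-5.0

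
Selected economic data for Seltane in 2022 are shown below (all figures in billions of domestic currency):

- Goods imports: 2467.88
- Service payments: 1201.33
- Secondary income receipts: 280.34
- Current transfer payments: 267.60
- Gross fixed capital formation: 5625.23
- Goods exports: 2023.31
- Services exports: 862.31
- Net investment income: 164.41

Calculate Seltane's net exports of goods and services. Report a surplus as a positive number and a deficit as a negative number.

-783.59

Goods balance = 2023.31 - 2467.88 = -444.57
Services balance = 862.31 - 1201.33 = -339.02
Trade balance (goods + services) = -444.57 + (-339.02) = -783.59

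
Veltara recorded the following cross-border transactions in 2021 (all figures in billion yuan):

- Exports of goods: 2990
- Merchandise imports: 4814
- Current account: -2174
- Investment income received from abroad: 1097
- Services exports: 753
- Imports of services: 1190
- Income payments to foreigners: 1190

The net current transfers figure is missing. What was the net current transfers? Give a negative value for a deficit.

180

Current account = goods balance + services balance + net primary income + net secondary income
Sum of the known components = -2354
Net current transfers = CA - (known components) = -2174 - (-2354) = 180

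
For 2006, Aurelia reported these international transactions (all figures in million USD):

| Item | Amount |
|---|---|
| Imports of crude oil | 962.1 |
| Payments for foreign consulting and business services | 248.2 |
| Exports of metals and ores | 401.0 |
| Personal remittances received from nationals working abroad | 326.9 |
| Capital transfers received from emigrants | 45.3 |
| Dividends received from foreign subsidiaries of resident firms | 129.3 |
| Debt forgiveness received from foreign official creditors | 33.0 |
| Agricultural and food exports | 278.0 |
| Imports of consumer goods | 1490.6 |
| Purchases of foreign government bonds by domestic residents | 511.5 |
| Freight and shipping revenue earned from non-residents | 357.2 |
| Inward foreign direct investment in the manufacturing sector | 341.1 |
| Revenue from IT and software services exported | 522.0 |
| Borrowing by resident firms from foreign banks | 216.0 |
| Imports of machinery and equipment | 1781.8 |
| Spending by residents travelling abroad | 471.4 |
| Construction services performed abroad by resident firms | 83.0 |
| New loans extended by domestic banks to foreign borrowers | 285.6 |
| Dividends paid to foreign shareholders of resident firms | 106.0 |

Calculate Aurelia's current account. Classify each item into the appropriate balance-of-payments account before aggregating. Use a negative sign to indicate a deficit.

-2962.7

Goods: 401.0 - 1490.6 - 962.1 - 1781.8 + 278.0 = -3555.5
Services: 522.0 - 248.2 + 83.0 + 357.2 - 471.4 = 242.6
Primary income: 129.3 - 106.0 = 23.3
Secondary income: 326.9
Current account = (-3555.5) + 242.6 + 23.3 + 326.9 = -2962.7
(Excluded from the current account — capital account: capital transfers received from emigrants 45.3, debt forgiveness received from foreign official creditors 33.0; financial account: purchases of foreign government bonds by domestic residents 511.5, inward foreign direct investment in the manufacturing sector 341.1, borrowing by resident firms from foreign banks 216.0, new loans extended by domestic banks to foreign borrowers 285.6.)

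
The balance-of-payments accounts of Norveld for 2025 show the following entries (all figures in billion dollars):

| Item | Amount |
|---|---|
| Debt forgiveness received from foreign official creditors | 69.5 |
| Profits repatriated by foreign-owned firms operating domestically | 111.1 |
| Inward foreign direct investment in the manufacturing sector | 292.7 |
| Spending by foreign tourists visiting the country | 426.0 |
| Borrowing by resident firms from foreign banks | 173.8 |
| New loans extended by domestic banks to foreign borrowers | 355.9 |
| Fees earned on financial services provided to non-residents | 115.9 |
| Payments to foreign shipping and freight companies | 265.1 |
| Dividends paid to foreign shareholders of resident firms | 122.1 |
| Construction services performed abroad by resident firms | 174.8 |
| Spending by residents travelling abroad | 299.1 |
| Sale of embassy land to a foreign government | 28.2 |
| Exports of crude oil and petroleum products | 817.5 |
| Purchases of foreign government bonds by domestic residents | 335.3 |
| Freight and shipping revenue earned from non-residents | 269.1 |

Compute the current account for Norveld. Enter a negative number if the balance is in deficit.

1005.9

Goods: 817.5
Services: 174.8 + 269.1 - 265.1 + 115.9 + 426.0 - 299.1 = 421.6
Primary income: -122.1 - 111.1 = -233.2
Current account = 817.5 + 421.6 + (-233.2) = 1005.9
(Excluded from the current account — capital account: debt forgiveness received from foreign official creditors 69.5, sale of embassy land to a foreign government 28.2; financial account: inward foreign direct investment in the manufacturing sector 292.7, borrowing by resident firms from foreign banks 173.8, new loans extended by domestic banks to foreign borrowers 355.9, purchases of foreign government bonds by domestic residents 335.3.)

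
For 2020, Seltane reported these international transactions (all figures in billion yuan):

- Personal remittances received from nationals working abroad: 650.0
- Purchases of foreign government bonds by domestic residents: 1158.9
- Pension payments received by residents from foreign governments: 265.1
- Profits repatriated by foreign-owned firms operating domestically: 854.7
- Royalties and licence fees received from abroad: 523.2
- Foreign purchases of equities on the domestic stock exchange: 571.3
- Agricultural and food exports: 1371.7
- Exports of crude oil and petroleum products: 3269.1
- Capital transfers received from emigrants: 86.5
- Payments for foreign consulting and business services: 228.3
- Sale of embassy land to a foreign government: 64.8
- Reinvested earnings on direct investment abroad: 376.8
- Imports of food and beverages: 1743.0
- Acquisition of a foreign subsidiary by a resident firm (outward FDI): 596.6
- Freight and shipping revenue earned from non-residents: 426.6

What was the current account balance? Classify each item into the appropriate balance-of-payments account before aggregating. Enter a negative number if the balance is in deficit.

4056.5

Goods: -1743.0 + 1371.7 + 3269.1 = 2897.8
Services: 523.2 + 426.6 - 228.3 = 721.5
Primary income: -854.7 + 376.8 = -477.9
Secondary income: 650.0 + 265.1 = 915.1
Current account = 2897.8 + 721.5 + (-477.9) + 915.1 = 4056.5
(Excluded from the current account — financial account: purchases of foreign government bonds by domestic residents 1158.9, foreign purchases of equities on the domestic stock exchange 571.3, acquisition of a foreign subsidiary by a resident firm (outward FDI) 596.6; capital account: capital transfers received from emigrants 86.5, sale of embassy land to a foreign government 64.8.)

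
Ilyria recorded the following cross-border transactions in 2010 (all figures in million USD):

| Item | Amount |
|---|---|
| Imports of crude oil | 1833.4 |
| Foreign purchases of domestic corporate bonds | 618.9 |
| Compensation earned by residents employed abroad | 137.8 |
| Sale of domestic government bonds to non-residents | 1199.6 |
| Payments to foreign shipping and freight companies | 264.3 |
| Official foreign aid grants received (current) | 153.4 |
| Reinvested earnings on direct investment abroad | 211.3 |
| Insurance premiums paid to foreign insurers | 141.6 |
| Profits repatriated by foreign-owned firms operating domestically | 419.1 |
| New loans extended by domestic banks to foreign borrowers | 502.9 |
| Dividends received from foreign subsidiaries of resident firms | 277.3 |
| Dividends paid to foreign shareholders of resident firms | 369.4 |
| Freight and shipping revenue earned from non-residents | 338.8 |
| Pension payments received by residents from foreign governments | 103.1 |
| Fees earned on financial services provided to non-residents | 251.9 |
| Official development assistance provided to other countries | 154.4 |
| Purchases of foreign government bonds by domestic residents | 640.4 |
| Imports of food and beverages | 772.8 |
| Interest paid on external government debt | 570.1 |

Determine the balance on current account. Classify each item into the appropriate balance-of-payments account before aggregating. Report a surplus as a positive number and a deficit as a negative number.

Goods: -1833.4 - 772.8 = -2606.2
Services: -264.3 + 338.8 - 141.6 + 251.9 = 184.8
Primary income: -570.1 - 369.4 - 419.1 + 277.3 + 211.3 + 137.8 = -732.2
Secondary income: 103.1 + 153.4 - 154.4 = 102.1
Current account = (-2606.2) + 184.8 + (-732.2) + 102.1 = -3051.5
(Excluded from the current account — financial account: foreign purchases of domestic corporate bonds 618.9, sale of domestic government bonds to non-residents 1199.6, new loans extended by domestic banks to foreign borrowers 502.9, purchases of foreign government bonds by domestic residents 640.4.)

-3051.5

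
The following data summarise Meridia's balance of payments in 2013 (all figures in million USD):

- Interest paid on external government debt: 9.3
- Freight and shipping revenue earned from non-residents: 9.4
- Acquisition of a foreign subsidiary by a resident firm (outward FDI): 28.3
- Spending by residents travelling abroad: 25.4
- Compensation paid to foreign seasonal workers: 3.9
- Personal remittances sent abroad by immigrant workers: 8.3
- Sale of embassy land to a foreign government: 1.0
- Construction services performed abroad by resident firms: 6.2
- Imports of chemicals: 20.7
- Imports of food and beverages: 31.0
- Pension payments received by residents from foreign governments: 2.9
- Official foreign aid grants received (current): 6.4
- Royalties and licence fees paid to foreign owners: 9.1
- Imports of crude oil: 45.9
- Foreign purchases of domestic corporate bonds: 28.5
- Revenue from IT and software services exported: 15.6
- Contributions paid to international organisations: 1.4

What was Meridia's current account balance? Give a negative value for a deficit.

Goods: -31.0 - 45.9 - 20.7 = -97.6
Services: -9.1 + 15.6 + 9.4 - 25.4 + 6.2 = -3.3
Primary income: -9.3 - 3.9 = -13.2
Secondary income: 6.4 + 2.9 - 8.3 - 1.4 = -0.4
Current account = (-97.6) + (-3.3) + (-13.2) + (-0.4) = -114.5
(Excluded from the current account — financial account: acquisition of a foreign subsidiary by a resident firm (outward FDI) 28.3, foreign purchases of domestic corporate bonds 28.5; capital account: sale of embassy land to a foreign government 1.0.)

-114.5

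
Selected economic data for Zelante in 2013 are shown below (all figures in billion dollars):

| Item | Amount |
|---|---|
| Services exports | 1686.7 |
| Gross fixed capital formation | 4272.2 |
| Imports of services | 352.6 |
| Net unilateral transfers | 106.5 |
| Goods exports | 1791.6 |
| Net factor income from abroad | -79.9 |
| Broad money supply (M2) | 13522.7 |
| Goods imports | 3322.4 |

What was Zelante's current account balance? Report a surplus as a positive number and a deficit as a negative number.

Goods balance = 1791.6 - 3322.4 = -1530.8
Services balance = 1686.7 - 352.6 = 1334.1
Trade balance (goods + services) = -1530.8 + 1334.1 = -196.7
Net primary income = -79.9
Net secondary income = 106.5
Current account = -196.7 + (-79.9) + 106.5 = -170.1

-170.1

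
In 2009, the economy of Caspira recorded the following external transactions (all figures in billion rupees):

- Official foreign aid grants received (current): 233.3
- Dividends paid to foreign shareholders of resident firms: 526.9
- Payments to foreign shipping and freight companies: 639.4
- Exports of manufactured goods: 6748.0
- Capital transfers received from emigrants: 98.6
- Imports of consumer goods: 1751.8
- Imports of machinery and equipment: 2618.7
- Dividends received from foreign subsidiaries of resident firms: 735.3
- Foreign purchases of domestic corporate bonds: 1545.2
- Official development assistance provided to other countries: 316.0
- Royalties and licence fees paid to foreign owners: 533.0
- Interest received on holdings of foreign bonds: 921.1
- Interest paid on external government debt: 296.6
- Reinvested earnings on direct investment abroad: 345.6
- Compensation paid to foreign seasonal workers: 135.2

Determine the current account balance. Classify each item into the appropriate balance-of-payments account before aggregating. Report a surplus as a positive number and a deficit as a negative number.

2165.7

Goods: 6748.0 - 2618.7 - 1751.8 = 2377.5
Services: -533.0 - 639.4 = -1172.4
Primary income: 345.6 + 921.1 - 526.9 - 296.6 - 135.2 + 735.3 = 1043.3
Secondary income: -316.0 + 233.3 = -82.7
Current account = 2377.5 + (-1172.4) + 1043.3 + (-82.7) = 2165.7
(Excluded from the current account — capital account: capital transfers received from emigrants 98.6; financial account: foreign purchases of domestic corporate bonds 1545.2.)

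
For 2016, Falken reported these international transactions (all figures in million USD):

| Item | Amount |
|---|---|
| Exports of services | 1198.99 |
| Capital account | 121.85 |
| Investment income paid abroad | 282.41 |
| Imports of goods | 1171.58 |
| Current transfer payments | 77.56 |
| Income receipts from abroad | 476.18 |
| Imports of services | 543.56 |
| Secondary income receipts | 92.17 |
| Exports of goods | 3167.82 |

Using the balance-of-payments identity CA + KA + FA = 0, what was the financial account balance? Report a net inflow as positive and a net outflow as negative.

-2981.90

Goods balance = 3167.82 - 1171.58 = 1996.24
Services balance = 1198.99 - 543.56 = 655.43
Trade balance (goods + services) = 1996.24 + 655.43 = 2651.67
Net primary income = 476.18 - 282.41 = 193.77
Net secondary income = 92.17 - 77.56 = 14.61
Current account = 2651.67 + 193.77 + 14.61 = 2860.05
Financial account = -(2860.05 + 121.85) = -2981.90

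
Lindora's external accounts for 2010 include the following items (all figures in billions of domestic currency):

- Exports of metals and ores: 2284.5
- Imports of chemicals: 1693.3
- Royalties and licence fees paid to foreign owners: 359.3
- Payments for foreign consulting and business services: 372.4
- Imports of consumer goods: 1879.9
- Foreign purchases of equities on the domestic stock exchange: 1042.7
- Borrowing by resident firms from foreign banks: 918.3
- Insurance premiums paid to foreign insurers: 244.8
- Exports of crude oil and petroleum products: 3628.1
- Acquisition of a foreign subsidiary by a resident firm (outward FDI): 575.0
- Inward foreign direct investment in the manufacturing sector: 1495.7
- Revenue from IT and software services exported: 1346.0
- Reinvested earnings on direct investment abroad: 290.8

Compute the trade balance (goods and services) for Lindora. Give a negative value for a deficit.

2708.9

Goods: -1693.3 - 1879.9 + 3628.1 + 2284.5 = 2339.4
Services: -372.4 - 244.8 + 1346.0 - 359.3 = 369.5
Trade balance = 2339.4 + 369.5 = 2708.9
(Excluded from the trade balance — financial account: foreign purchases of equities on the domestic stock exchange 1042.7, borrowing by resident firms from foreign banks 918.3, acquisition of a foreign subsidiary by a resident firm (outward FDI) 575.0, inward foreign direct investment in the manufacturing sector 1495.7; primary income: reinvested earnings on direct investment abroad 290.8.)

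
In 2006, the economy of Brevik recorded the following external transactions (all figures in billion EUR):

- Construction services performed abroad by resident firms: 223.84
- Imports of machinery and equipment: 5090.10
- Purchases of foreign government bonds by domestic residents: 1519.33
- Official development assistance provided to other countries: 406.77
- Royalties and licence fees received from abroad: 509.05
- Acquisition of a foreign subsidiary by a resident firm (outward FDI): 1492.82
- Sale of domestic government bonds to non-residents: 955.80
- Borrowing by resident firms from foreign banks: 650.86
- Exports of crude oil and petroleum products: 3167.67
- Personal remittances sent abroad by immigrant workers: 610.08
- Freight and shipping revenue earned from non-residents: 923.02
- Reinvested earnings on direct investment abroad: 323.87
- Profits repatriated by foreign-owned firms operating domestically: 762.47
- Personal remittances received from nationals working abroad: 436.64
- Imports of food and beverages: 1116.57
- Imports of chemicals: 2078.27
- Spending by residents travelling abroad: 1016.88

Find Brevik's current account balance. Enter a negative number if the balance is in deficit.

Goods: -1116.57 - 5090.10 + 3167.67 - 2078.27 = -5117.27
Services: 223.84 - 1016.88 + 509.05 + 923.02 = 639.03
Primary income: -762.47 + 323.87 = -438.60
Secondary income: 436.64 - 610.08 - 406.77 = -580.21
Current account = (-5117.27) + 639.03 + (-438.60) + (-580.21) = -5497.05
(Excluded from the current account — financial account: purchases of foreign government bonds by domestic residents 1519.33, acquisition of a foreign subsidiary by a resident firm (outward FDI) 1492.82, sale of domestic government bonds to non-residents 955.80, borrowing by resident firms from foreign banks 650.86.)

-5497.05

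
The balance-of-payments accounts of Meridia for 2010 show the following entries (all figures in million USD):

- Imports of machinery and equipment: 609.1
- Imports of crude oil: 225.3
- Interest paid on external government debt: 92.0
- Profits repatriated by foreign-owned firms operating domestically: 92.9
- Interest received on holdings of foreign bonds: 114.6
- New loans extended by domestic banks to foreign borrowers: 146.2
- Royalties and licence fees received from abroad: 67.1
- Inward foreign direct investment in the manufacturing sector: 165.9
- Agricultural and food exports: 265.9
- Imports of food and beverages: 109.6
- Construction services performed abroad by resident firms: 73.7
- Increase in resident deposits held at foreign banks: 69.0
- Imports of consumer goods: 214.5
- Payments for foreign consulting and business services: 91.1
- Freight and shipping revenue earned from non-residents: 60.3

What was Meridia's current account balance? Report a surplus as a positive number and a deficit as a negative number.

Goods: -214.5 - 609.1 - 109.6 + 265.9 - 225.3 = -892.6
Services: -91.1 + 60.3 + 67.1 + 73.7 = 110.0
Primary income: 114.6 - 92.9 - 92.0 = -70.3
Current account = (-892.6) + 110.0 + (-70.3) = -852.9
(Excluded from the current account — financial account: new loans extended by domestic banks to foreign borrowers 146.2, inward foreign direct investment in the manufacturing sector 165.9, increase in resident deposits held at foreign banks 69.0.)

-852.9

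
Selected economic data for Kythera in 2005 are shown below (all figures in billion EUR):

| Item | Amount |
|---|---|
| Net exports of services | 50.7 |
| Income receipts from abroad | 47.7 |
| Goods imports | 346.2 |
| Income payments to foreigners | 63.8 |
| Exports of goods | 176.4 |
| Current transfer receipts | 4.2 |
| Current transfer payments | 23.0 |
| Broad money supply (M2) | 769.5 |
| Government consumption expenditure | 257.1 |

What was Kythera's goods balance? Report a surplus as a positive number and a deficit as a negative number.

-169.8

Goods balance = 176.4 - 346.2 = -169.8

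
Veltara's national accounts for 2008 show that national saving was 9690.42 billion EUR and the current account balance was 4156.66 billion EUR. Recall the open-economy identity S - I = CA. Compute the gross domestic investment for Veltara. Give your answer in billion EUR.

S - I = CA (net lending to the rest of the world).
I = S - CA = 9690.42 - 4156.66 = 5533.76

5533.76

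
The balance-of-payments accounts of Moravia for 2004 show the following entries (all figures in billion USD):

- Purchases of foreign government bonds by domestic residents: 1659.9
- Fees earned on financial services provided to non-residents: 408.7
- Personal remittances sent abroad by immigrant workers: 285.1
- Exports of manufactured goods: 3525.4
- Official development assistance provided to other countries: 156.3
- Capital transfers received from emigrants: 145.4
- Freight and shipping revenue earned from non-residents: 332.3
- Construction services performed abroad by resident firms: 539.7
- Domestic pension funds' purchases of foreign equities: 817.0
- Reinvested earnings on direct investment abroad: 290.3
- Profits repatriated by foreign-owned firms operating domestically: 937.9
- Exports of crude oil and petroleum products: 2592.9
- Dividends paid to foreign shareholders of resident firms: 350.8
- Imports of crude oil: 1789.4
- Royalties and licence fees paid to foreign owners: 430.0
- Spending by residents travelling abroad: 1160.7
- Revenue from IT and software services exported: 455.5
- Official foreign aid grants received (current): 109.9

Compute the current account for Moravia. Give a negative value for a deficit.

Goods: 3525.4 + 2592.9 - 1789.4 = 4328.9
Services: -430.0 + 408.7 + 455.5 - 1160.7 + 539.7 + 332.3 = 145.5
Primary income: -937.9 - 350.8 + 290.3 = -998.4
Secondary income: -156.3 - 285.1 + 109.9 = -331.5
Current account = 4328.9 + 145.5 + (-998.4) + (-331.5) = 3144.5
(Excluded from the current account — financial account: purchases of foreign government bonds by domestic residents 1659.9, domestic pension funds' purchases of foreign equities 817.0; capital account: capital transfers received from emigrants 145.4.)

3144.5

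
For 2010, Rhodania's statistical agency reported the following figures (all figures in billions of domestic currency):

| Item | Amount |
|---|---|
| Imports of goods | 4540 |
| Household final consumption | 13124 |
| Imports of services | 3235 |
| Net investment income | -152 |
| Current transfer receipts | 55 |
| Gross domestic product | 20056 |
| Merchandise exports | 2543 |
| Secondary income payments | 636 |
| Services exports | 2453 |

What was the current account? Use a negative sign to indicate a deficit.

Goods balance = 2543 - 4540 = -1997
Services balance = 2453 - 3235 = -782
Trade balance (goods + services) = -1997 + (-782) = -2779
Net primary income = -152
Net secondary income = 55 - 636 = -581
Current account = -2779 + (-152) + (-581) = -3512

-3512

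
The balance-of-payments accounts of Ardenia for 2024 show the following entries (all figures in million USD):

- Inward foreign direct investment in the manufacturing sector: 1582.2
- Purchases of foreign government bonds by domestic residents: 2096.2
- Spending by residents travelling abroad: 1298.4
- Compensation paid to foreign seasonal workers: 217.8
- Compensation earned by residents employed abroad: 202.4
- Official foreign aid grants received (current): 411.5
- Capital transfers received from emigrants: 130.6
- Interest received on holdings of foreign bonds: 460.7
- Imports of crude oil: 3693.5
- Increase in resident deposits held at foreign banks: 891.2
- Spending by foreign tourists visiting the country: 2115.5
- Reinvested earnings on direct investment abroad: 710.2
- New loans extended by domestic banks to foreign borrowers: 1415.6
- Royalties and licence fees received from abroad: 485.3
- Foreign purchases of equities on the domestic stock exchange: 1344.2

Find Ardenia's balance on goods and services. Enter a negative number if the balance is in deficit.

-2391.1

Goods: -3693.5
Services: 485.3 - 1298.4 + 2115.5 = 1302.4
Trade balance = -3693.5 + 1302.4 = -2391.1
(Excluded from the trade balance — financial account: inward foreign direct investment in the manufacturing sector 1582.2, purchases of foreign government bonds by domestic residents 2096.2, increase in resident deposits held at foreign banks 891.2, new loans extended by domestic banks to foreign borrowers 1415.6, foreign purchases of equities on the domestic stock exchange 1344.2; primary income: compensation paid to foreign seasonal workers 217.8, compensation earned by residents employed abroad 202.4, interest received on holdings of foreign bonds 460.7, reinvested earnings on direct investment abroad 710.2; secondary income: official foreign aid grants received (current) 411.5; capital account: capital transfers received from emigrants 130.6.)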